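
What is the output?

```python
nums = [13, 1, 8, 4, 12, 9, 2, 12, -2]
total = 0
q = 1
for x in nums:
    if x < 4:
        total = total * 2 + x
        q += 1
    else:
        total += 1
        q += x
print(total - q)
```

-30

x=13: not <4, total = 0+1 = 1; q=14
x=1: <4, total = 1*2+1 = 3; q=15
x=8: not <4, total = 3+1 = 4; q=23
x=4: not <4, total = 4+1 = 5; q=27
x=12: not <4, total = 5+1 = 6; q=39
x=9: not <4, total = 6+1 = 7; q=48
x=2: <4, total = 7*2+2 = 16; q=49
x=12: not <4, total = 16+1 = 17; q=61
x=-2: <4, total = 17*2+(-2) = 32; q=62
total-q = 32-62 = -30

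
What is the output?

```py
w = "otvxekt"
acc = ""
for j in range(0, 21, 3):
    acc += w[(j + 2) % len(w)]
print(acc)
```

j=0: add w[2]='v' → 'v'
j=3: add w[5]='k' → 'vk'
j=6: add w[1]='t' → 'vkt'
j=9: add w[4]='e' → 'vkte'
j=12: add w[0]='o' → 'vkteo'
j=15: add w[3]='x' → 'vkteox'
j=18: add w[6]='t' → 'vkteoxt'

vkteoxt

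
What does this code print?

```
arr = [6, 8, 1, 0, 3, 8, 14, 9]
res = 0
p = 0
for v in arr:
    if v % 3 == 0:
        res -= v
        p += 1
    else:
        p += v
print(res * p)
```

v=6: %3==0, res = 0-6 = -6; p=1
v=8: not %3==0; p=9
v=1: not %3==0; p=10
v=0: %3==0, res = (-6)-0 = -6; p=11
v=3: %3==0, res = (-6)-3 = -9; p=12
v=8: not %3==0; p=20
v=14: not %3==0; p=34
v=9: %3==0, res = (-9)-9 = -18; p=35
res*p = (-18)*35 = -630

-630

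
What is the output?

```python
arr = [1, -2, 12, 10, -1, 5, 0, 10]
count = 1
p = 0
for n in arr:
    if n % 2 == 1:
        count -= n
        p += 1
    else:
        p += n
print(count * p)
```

n=1: odd, count = 1-1 = 0; p=1
n=-2: not odd; p=-1
n=12: not odd; p=11
n=10: not odd; p=21
n=-1: odd, count = 0-(-1) = 1; p=22
n=5: odd, count = 1-5 = -4; p=23
n=0: not odd; p=23
n=10: not odd; p=33
count*p = (-4)*33 = -132

-132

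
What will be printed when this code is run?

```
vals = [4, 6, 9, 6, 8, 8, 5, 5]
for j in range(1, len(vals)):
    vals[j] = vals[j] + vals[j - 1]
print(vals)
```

[4, 10, 19, 25, 33, 41, 46, 51]

j=1: vals[1] = 6+4 = 10 → [4, 10, 9, 6, 8, 8, 5, 5]
j=2: vals[2] = 9+10 = 19 → [4, 10, 19, 6, 8, 8, 5, 5]
j=3: vals[3] = 6+19 = 25 → [4, 10, 19, 25, 8, 8, 5, 5]
j=4: vals[4] = 8+25 = 33 → [4, 10, 19, 25, 33, 8, 5, 5]
j=5: vals[5] = 8+33 = 41 → [4, 10, 19, 25, 33, 41, 5, 5]
j=6: vals[6] = 5+41 = 46 → [4, 10, 19, 25, 33, 41, 46, 5]
j=7: vals[7] = 5+46 = 51 → [4, 10, 19, 25, 33, 41, 46, 51]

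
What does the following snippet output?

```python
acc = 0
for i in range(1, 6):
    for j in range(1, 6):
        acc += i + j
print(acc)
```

150

i=1,j=1: acc = 0+2 = 2
i=1,j=2: acc = 2+3 = 5
i=1,j=3: acc = 5+4 = 9
i=1,j=4: acc = 9+5 = 14
i=1,j=5: acc = 14+6 = 20
i=2,j=1: acc = 20+3 = 23
i=2,j=2: acc = 23+4 = 27
i=2,j=3: acc = 27+5 = 32
i=2,j=4: acc = 32+6 = 38
i=2,j=5: acc = 38+7 = 45
i=3,j=1: acc = 45+4 = 49
i=3,j=2: acc = 49+5 = 54
i=3,j=3: acc = 54+6 = 60
i=3,j=4: acc = 60+7 = 67
i=3,j=5: acc = 67+8 = 75
i=4,j=1: acc = 75+5 = 80
i=4,j=2: acc = 80+6 = 86
i=4,j=3: acc = 86+7 = 93
i=4,j=4: acc = 93+8 = 101
i=4,j=5: acc = 101+9 = 110
i=5,j=1: acc = 110+6 = 116
i=5,j=2: acc = 116+7 = 123
i=5,j=3: acc = 123+8 = 131
i=5,j=4: acc = 131+9 = 140
i=5,j=5: acc = 140+10 = 150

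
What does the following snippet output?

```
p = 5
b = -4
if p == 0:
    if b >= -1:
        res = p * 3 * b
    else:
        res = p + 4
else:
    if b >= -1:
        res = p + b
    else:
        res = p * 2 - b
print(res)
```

14

p=5, b=-4
p == 0 is False; b >= -1 is False
→ res = p * 2 - b = 14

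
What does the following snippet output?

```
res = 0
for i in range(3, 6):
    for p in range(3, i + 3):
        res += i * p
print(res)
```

i=3,p=3: res = 0+9 = 9
i=3,p=4: res = 9+12 = 21
i=3,p=5: res = 21+15 = 36
i=4,p=3: res = 36+12 = 48
i=4,p=4: res = 48+16 = 64
i=4,p=5: res = 64+20 = 84
i=4,p=6: res = 84+24 = 108
i=5,p=3: res = 108+15 = 123
i=5,p=4: res = 123+20 = 143
i=5,p=5: res = 143+25 = 168
i=5,p=6: res = 168+30 = 198
i=5,p=7: res = 198+35 = 233

233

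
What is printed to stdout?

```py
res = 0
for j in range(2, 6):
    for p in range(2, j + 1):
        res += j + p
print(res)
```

j=2,p=2: res = 0+4 = 4
j=3,p=2: res = 4+5 = 9
j=3,p=3: res = 9+6 = 15
j=4,p=2: res = 15+6 = 21
j=4,p=3: res = 21+7 = 28
j=4,p=4: res = 28+8 = 36
j=5,p=2: res = 36+7 = 43
j=5,p=3: res = 43+8 = 51
j=5,p=4: res = 51+9 = 60
j=5,p=5: res = 60+10 = 70

70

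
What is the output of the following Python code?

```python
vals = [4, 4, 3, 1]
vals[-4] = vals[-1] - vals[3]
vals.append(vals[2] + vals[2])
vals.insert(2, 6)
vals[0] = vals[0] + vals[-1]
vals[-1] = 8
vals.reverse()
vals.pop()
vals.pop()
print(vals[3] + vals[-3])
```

vals[-4] = vals[-1]-vals[3] = 1-1 = 0 → [0, 4, 3, 1]
append vals[2]+vals[2] = 3+3 = 6 → [0, 4, 3, 1, 6]
insert 6 at 2 → [0, 4, 6, 3, 1, 6]
vals[0] = vals[0]+vals[-1] = 0+6 = 6 → [6, 4, 6, 3, 1, 6]
vals[-1] = 8 → [6, 4, 6, 3, 1, 8]
reverse → [8, 1, 3, 6, 4, 6]
pop() removes 6 → [8, 1, 3, 6, 4]
pop() removes 4 → [8, 1, 3, 6]
vals[3]+vals[-3] = 6+1 = 7

7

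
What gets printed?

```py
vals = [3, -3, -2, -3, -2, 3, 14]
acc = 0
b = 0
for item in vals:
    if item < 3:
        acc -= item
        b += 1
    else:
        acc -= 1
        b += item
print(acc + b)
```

item=3: not <3, acc = 0-1 = -1; b=3
item=-3: <3, acc = (-1)-(-3) = 2; b=4
item=-2: <3, acc = 2-(-2) = 4; b=5
item=-3: <3, acc = 4-(-3) = 7; b=6
item=-2: <3, acc = 7-(-2) = 9; b=7
item=3: not <3, acc = 9-1 = 8; b=10
item=14: not <3, acc = 8-1 = 7; b=24
acc+b = 7+24 = 31

31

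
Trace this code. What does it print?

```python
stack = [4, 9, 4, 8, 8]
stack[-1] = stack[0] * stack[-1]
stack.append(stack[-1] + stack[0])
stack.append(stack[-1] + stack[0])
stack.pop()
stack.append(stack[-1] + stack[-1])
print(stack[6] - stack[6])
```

stack[-1] = stack[0]*stack[-1] = 4*8 = 32 → [4, 9, 4, 8, 32]
append stack[-1]+stack[0] = 32+4 = 36 → [4, 9, 4, 8, 32, 36]
append stack[-1]+stack[0] = 36+4 = 40 → [4, 9, 4, 8, 32, 36, 40]
pop() removes 40 → [4, 9, 4, 8, 32, 36]
append stack[-1]+stack[-1] = 36+36 = 72 → [4, 9, 4, 8, 32, 36, 72]
stack[6]-stack[6] = 72-72 = 0

0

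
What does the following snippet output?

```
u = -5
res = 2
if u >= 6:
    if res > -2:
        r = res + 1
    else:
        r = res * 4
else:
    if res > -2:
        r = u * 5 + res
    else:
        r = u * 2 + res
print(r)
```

-23

u=-5, res=2
u >= 6 is False; res > -2 is True
→ r = u * 5 + res = -23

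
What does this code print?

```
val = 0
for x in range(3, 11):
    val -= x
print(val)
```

x=3: val = 0-3 = -3
x=4: val = (-3)-4 = -7
x=5: val = (-7)-5 = -12
x=6: val = (-12)-6 = -18
x=7: val = (-18)-7 = -25
x=8: val = (-25)-8 = -33
x=9: val = (-33)-9 = -42
x=10: val = (-42)-10 = -52

-52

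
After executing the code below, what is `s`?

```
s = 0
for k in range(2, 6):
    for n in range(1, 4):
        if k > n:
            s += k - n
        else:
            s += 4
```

31

k=2,n=1: 2>1, s = 0+1 = 1
k=2,n=2: not 2>2, s = 1+4 = 5
k=2,n=3: not 2>3, s = 5+4 = 9
k=3,n=1: 3>1, s = 9+2 = 11
k=3,n=2: 3>2, s = 11+1 = 12
k=3,n=3: not 3>3, s = 12+4 = 16
k=4,n=1: 4>1, s = 16+3 = 19
k=4,n=2: 4>2, s = 19+2 = 21
k=4,n=3: 4>3, s = 21+1 = 22
k=5,n=1: 5>1, s = 22+4 = 26
k=5,n=2: 5>2, s = 26+3 = 29
k=5,n=3: 5>3, s = 29+2 = 31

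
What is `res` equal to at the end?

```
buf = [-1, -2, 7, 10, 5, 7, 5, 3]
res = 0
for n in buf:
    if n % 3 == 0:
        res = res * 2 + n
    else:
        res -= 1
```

-11

n=-1: not %3==0, res = 0-1 = -1
n=-2: not %3==0, res = (-1)-1 = -2
n=7: not %3==0, res = (-2)-1 = -3
n=10: not %3==0, res = (-3)-1 = -4
n=5: not %3==0, res = (-4)-1 = -5
n=7: not %3==0, res = (-5)-1 = -6
n=5: not %3==0, res = (-6)-1 = -7
n=3: %3==0, res = (-7)*2+3 = -11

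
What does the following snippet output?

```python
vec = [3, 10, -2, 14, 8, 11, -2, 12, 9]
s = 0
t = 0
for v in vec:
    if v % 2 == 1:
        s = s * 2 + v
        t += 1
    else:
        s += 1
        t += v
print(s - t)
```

20

v=3: odd, s = 0*2+3 = 3; t=1
v=10: not odd, s = 3+1 = 4; t=11
v=-2: not odd, s = 4+1 = 5; t=9
v=14: not odd, s = 5+1 = 6; t=23
v=8: not odd, s = 6+1 = 7; t=31
v=11: odd, s = 7*2+11 = 25; t=32
v=-2: not odd, s = 25+1 = 26; t=30
v=12: not odd, s = 26+1 = 27; t=42
v=9: odd, s = 27*2+9 = 63; t=43
s-t = 63-43 = 20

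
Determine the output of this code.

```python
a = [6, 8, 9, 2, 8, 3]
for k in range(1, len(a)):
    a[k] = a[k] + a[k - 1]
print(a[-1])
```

36

k=1: a[1] = 8+6 = 14 → [6, 14, 9, 2, 8, 3]
k=2: a[2] = 9+14 = 23 → [6, 14, 23, 2, 8, 3]
k=3: a[3] = 2+23 = 25 → [6, 14, 23, 25, 8, 3]
k=4: a[4] = 8+25 = 33 → [6, 14, 23, 25, 33, 3]
k=5: a[5] = 3+33 = 36 → [6, 14, 23, 25, 33, 36]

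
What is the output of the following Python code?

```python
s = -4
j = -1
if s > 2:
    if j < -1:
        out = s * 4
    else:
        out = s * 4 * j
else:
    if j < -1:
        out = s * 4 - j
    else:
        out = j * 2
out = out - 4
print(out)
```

-6

s=-4, j=-1
s > 2 is False; j < -1 is False
→ out = j * 2 = -2
out = (-2)-4 = -6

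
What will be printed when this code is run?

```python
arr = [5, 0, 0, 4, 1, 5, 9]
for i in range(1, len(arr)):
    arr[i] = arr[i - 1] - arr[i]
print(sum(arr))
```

i=1: arr[1] = 5-0 = 5 → [5, 5, 0, 4, 1, 5, 9]
i=2: arr[2] = 5-0 = 5 → [5, 5, 5, 4, 1, 5, 9]
i=3: arr[3] = 5-4 = 1 → [5, 5, 5, 1, 1, 5, 9]
i=4: arr[4] = 1-1 = 0 → [5, 5, 5, 1, 0, 5, 9]
i=5: arr[5] = 0-5 = -5 → [5, 5, 5, 1, 0, -5, 9]
i=6: arr[6] = (-5)-9 = -14 → [5, 5, 5, 1, 0, -5, -14]
sum = -3

-3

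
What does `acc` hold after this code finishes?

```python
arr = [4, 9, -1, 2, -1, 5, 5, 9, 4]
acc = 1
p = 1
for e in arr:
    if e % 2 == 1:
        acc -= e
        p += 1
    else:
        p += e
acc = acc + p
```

e=4: not odd; p=5
e=9: odd, acc = 1-9 = -8; p=6
e=-1: odd, acc = (-8)-(-1) = -7; p=7
e=2: not odd; p=9
e=-1: odd, acc = (-7)-(-1) = -6; p=10
e=5: odd, acc = (-6)-5 = -11; p=11
e=5: odd, acc = (-11)-5 = -16; p=12
e=9: odd, acc = (-16)-9 = -25; p=13
e=4: not odd; p=17
acc+p = (-25)+17 = -8

-8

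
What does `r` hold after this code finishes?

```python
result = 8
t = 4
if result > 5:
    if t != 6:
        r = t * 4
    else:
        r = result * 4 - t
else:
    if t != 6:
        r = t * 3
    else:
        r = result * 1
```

result=8, t=4
result > 5 is True; t != 6 is True
→ r = t * 4 = 16

16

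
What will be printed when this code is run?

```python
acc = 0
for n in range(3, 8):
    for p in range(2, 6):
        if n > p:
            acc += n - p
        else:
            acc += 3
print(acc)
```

n=3,p=2: 3>2, acc = 0+1 = 1
n=3,p=3: not 3>3, acc = 1+3 = 4
n=3,p=4: not 3>4, acc = 4+3 = 7
n=3,p=5: not 3>5, acc = 7+3 = 10
n=4,p=2: 4>2, acc = 10+2 = 12
n=4,p=3: 4>3, acc = 12+1 = 13
n=4,p=4: not 4>4, acc = 13+3 = 16
n=4,p=5: not 4>5, acc = 16+3 = 19
n=5,p=2: 5>2, acc = 19+3 = 22
n=5,p=3: 5>3, acc = 22+2 = 24
n=5,p=4: 5>4, acc = 24+1 = 25
n=5,p=5: not 5>5, acc = 25+3 = 28
n=6,p=2: 6>2, acc = 28+4 = 32
n=6,p=3: 6>3, acc = 32+3 = 35
n=6,p=4: 6>4, acc = 35+2 = 37
n=6,p=5: 6>5, acc = 37+1 = 38
n=7,p=2: 7>2, acc = 38+5 = 43
n=7,p=3: 7>3, acc = 43+4 = 47
n=7,p=4: 7>4, acc = 47+3 = 50
n=7,p=5: 7>5, acc = 50+2 = 52

52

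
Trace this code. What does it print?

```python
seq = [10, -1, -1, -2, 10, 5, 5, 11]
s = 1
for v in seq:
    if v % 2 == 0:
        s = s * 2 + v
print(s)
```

v=10: even, s = 1*2+10 = 12
v=-1: not even
v=-1: not even
v=-2: even, s = 12*2+(-2) = 22
v=10: even, s = 22*2+10 = 54
v=5: not even
v=5: not even
v=11: not even

54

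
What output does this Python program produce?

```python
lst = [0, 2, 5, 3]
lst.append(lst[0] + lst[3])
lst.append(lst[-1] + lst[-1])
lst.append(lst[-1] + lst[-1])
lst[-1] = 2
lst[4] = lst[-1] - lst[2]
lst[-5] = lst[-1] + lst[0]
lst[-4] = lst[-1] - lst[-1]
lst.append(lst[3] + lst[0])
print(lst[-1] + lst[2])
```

append lst[0]+lst[3] = 0+3 = 3 → [0, 2, 5, 3, 3]
append lst[-1]+lst[-1] = 3+3 = 6 → [0, 2, 5, 3, 3, 6]
append lst[-1]+lst[-1] = 6+6 = 12 → [0, 2, 5, 3, 3, 6, 12]
lst[-1] = 2 → [0, 2, 5, 3, 3, 6, 2]
lst[4] = lst[-1]-lst[2] = 2-5 = -3 → [0, 2, 5, 3, -3, 6, 2]
lst[-5] = lst[-1]+lst[0] = 2+0 = 2 → [0, 2, 2, 3, -3, 6, 2]
lst[-4] = lst[-1]-lst[-1] = 2-2 = 0 → [0, 2, 2, 0, -3, 6, 2]
append lst[3]+lst[0] = 0+0 = 0 → [0, 2, 2, 0, -3, 6, 2, 0]
lst[-1]+lst[2] = 0+2 = 2

2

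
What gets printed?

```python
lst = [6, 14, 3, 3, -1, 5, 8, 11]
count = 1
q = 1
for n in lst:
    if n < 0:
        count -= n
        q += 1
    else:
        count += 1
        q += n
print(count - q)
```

n=6: not <0, count = 1+1 = 2; q=7
n=14: not <0, count = 2+1 = 3; q=21
n=3: not <0, count = 3+1 = 4; q=24
n=3: not <0, count = 4+1 = 5; q=27
n=-1: <0, count = 5-(-1) = 6; q=28
n=5: not <0, count = 6+1 = 7; q=33
n=8: not <0, count = 7+1 = 8; q=41
n=11: not <0, count = 8+1 = 9; q=52
count-q = 9-52 = -43

-43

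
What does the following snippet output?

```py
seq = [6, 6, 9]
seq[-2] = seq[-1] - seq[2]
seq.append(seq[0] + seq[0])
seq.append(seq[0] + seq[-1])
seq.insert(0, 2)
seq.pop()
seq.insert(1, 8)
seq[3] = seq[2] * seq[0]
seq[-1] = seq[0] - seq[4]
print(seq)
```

[2, 8, 6, 12, 9, -7]

seq[-2] = seq[-1]-seq[2] = 9-9 = 0 → [6, 0, 9]
append seq[0]+seq[0] = 6+6 = 12 → [6, 0, 9, 12]
append seq[0]+seq[-1] = 6+12 = 18 → [6, 0, 9, 12, 18]
insert 2 at 0 → [2, 6, 0, 9, 12, 18]
pop() removes 18 → [2, 6, 0, 9, 12]
insert 8 at 1 → [2, 8, 6, 0, 9, 12]
seq[3] = seq[2]*seq[0] = 6*2 = 12 → [2, 8, 6, 12, 9, 12]
seq[-1] = seq[0]-seq[4] = 2-9 = -7 → [2, 8, 6, 12, 9, -7]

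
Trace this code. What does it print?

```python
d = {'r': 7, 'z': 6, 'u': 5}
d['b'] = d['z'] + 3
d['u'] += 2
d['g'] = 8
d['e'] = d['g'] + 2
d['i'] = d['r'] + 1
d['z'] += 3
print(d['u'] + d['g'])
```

d['b'] = d['z']+3 = 9 → {'r': 7, 'z': 6, 'u': 5, 'b': 9}
d['u'] = 5+2 = 7 → {'r': 7, 'z': 6, 'u': 7, 'b': 9}
d['g'] = 8 → {'r': 7, 'z': 6, 'u': 7, 'b': 9, 'g': 8}
d['e'] = d['g']+2 = 10 → {'r': 7, 'z': 6, 'u': 7, 'b': 9, 'g': 8, 'e': 10}
d['i'] = d['r']+1 = 8 → {'r': 7, 'z': 6, 'u': 7, 'b': 9, 'g': 8, 'e': 10, 'i': 8}
d['z'] = 6+3 = 9 → {'r': 7, 'z': 9, 'u': 7, 'b': 9, 'g': 8, 'e': 10, 'i': 8}
d['u']+d['g'] = 7+8 = 15

15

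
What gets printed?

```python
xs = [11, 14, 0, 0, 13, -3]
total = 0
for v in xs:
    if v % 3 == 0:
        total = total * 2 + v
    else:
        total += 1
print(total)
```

15

v=11: not %3==0, total = 0+1 = 1
v=14: not %3==0, total = 1+1 = 2
v=0: %3==0, total = 2*2+0 = 4
v=0: %3==0, total = 4*2+0 = 8
v=13: not %3==0, total = 8+1 = 9
v=-3: %3==0, total = 9*2+(-3) = 15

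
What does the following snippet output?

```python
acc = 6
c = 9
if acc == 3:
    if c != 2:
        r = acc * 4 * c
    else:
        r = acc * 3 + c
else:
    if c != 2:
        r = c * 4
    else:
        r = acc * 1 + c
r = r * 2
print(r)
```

acc=6, c=9
acc == 3 is False; c != 2 is True
→ r = c * 4 = 36
r = 36*2 = 72

72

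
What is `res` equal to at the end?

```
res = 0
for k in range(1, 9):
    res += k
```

36

k=1: res = 0+1 = 1
k=2: res = 1+2 = 3
k=3: res = 3+3 = 6
k=4: res = 6+4 = 10
k=5: res = 10+5 = 15
k=6: res = 15+6 = 21
k=7: res = 21+7 = 28
k=8: res = 28+8 = 36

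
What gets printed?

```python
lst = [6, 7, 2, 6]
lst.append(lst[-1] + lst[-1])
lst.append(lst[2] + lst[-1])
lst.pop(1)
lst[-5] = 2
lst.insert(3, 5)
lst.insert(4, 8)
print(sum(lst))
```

49

append lst[-1]+lst[-1] = 6+6 = 12 → [6, 7, 2, 6, 12]
append lst[2]+lst[-1] = 2+12 = 14 → [6, 7, 2, 6, 12, 14]
pop(1) removes 7 → [6, 2, 6, 12, 14]
lst[-5] = 2 → [2, 2, 6, 12, 14]
insert 5 at 3 → [2, 2, 6, 5, 12, 14]
insert 8 at 4 → [2, 2, 6, 5, 8, 12, 14]
sum = 49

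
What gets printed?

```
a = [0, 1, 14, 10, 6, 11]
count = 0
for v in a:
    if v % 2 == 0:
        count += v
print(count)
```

30

v=0: even, count = 0+0 = 0
v=1: not even
v=14: even, count = 0+14 = 14
v=10: even, count = 14+10 = 24
v=6: even, count = 24+6 = 30
v=11: not even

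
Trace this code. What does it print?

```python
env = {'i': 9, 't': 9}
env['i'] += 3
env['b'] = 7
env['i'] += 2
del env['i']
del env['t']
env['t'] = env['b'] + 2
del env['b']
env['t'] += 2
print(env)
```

env['i'] = 9+3 = 12 → {'i': 12, 't': 9}
env['b'] = 7 → {'i': 12, 't': 9, 'b': 7}
env['i'] = 12+2 = 14 → {'i': 14, 't': 9, 'b': 7}
del 'i' → {'t': 9, 'b': 7}
del 't' → {'b': 7}
env['t'] = env['b']+2 = 9 → {'b': 7, 't': 9}
del 'b' → {'t': 9}
env['t'] = 9+2 = 11 → {'t': 11}

{'t': 11}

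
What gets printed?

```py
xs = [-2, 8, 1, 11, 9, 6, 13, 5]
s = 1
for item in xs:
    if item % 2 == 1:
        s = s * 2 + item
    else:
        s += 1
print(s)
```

271

item=-2: not odd, s = 1+1 = 2
item=8: not odd, s = 2+1 = 3
item=1: odd, s = 3*2+1 = 7
item=11: odd, s = 7*2+11 = 25
item=9: odd, s = 25*2+9 = 59
item=6: not odd, s = 59+1 = 60
item=13: odd, s = 60*2+13 = 133
item=5: odd, s = 133*2+5 = 271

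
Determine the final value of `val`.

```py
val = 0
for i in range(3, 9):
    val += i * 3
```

i=3: val = 0+3*3 = 9
i=4: val = 9+4*3 = 21
i=5: val = 21+5*3 = 36
i=6: val = 36+6*3 = 54
i=7: val = 54+7*3 = 75
i=8: val = 75+8*3 = 99

99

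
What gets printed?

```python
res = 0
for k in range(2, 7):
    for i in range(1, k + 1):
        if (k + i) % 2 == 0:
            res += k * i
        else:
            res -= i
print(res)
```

135

k=2,i=1: odd sum, res = 0-1 = -1
k=2,i=2: even sum, res = (-1)+4 = 3
k=3,i=1: even sum, res = 3+3 = 6
k=3,i=2: odd sum, res = 6-2 = 4
k=3,i=3: even sum, res = 4+9 = 13
k=4,i=1: odd sum, res = 13-1 = 12
k=4,i=2: even sum, res = 12+8 = 20
k=4,i=3: odd sum, res = 20-3 = 17
k=4,i=4: even sum, res = 17+16 = 33
k=5,i=1: even sum, res = 33+5 = 38
k=5,i=2: odd sum, res = 38-2 = 36
k=5,i=3: even sum, res = 36+15 = 51
k=5,i=4: odd sum, res = 51-4 = 47
k=5,i=5: even sum, res = 47+25 = 72
k=6,i=1: odd sum, res = 72-1 = 71
k=6,i=2: even sum, res = 71+12 = 83
k=6,i=3: odd sum, res = 83-3 = 80
k=6,i=4: even sum, res = 80+24 = 104
k=6,i=5: odd sum, res = 104-5 = 99
k=6,i=6: even sum, res = 99+36 = 135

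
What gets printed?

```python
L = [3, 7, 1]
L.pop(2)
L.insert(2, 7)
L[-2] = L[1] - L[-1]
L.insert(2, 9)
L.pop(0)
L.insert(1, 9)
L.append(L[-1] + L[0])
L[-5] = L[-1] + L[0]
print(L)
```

[7, 9, 9, 7, 7]

pop(2) removes 1 → [3, 7]
insert 7 at 2 → [3, 7, 7]
L[-2] = L[1]-L[-1] = 7-7 = 0 → [3, 0, 7]
insert 9 at 2 → [3, 0, 9, 7]
pop(0) removes 3 → [0, 9, 7]
insert 9 at 1 → [0, 9, 9, 7]
append L[-1]+L[0] = 7+0 = 7 → [0, 9, 9, 7, 7]
L[-5] = L[-1]+L[0] = 7+0 = 7 → [7, 9, 9, 7, 7]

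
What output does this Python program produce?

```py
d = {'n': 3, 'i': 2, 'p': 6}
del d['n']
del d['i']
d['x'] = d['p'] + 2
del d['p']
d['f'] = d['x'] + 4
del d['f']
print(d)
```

del 'n' → {'i': 2, 'p': 6}
del 'i' → {'p': 6}
d['x'] = d['p']+2 = 8 → {'p': 6, 'x': 8}
del 'p' → {'x': 8}
d['f'] = d['x']+4 = 12 → {'x': 8, 'f': 12}
del 'f' → {'x': 8}

{'x': 8}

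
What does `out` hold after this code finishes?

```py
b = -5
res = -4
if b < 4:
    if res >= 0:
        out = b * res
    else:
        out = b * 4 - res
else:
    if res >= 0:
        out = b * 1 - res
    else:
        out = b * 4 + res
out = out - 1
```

b=-5, res=-4
b < 4 is True; res >= 0 is False
→ out = b * 4 - res = -16
out = (-16)-1 = -17

-17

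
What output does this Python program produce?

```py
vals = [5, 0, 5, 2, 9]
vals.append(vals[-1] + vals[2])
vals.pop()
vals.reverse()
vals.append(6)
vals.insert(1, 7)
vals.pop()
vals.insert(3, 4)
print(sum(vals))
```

append vals[-1]+vals[2] = 9+5 = 14 → [5, 0, 5, 2, 9, 14]
pop() removes 14 → [5, 0, 5, 2, 9]
reverse → [9, 2, 5, 0, 5]
append 6 → [9, 2, 5, 0, 5, 6]
insert 7 at 1 → [9, 7, 2, 5, 0, 5, 6]
pop() removes 6 → [9, 7, 2, 5, 0, 5]
insert 4 at 3 → [9, 7, 2, 4, 5, 0, 5]
sum = 32

32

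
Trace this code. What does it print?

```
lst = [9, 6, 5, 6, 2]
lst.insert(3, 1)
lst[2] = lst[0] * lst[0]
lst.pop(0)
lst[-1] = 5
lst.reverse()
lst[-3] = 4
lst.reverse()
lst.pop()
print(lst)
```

[6, 81, 4, 6]

insert 1 at 3 → [9, 6, 5, 1, 6, 2]
lst[2] = lst[0]*lst[0] = 9*9 = 81 → [9, 6, 81, 1, 6, 2]
pop(0) removes 9 → [6, 81, 1, 6, 2]
lst[-1] = 5 → [6, 81, 1, 6, 5]
reverse → [5, 6, 1, 81, 6]
lst[-3] = 4 → [5, 6, 4, 81, 6]
reverse → [6, 81, 4, 6, 5]
pop() removes 5 → [6, 81, 4, 6]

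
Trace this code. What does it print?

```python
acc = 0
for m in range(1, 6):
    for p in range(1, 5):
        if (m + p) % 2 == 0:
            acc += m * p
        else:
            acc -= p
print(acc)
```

m=1,p=1: even sum, acc = 0+1 = 1
m=1,p=2: odd sum, acc = 1-2 = -1
m=1,p=3: even sum, acc = (-1)+3 = 2
m=1,p=4: odd sum, acc = 2-4 = -2
m=2,p=1: odd sum, acc = (-2)-1 = -3
m=2,p=2: even sum, acc = (-3)+4 = 1
m=2,p=3: odd sum, acc = 1-3 = -2
m=2,p=4: even sum, acc = (-2)+8 = 6
m=3,p=1: even sum, acc = 6+3 = 9
m=3,p=2: odd sum, acc = 9-2 = 7
m=3,p=3: even sum, acc = 7+9 = 16
m=3,p=4: odd sum, acc = 16-4 = 12
m=4,p=1: odd sum, acc = 12-1 = 11
m=4,p=2: even sum, acc = 11+8 = 19
m=4,p=3: odd sum, acc = 19-3 = 16
m=4,p=4: even sum, acc = 16+16 = 32
m=5,p=1: even sum, acc = 32+5 = 37
m=5,p=2: odd sum, acc = 37-2 = 35
m=5,p=3: even sum, acc = 35+15 = 50
m=5,p=4: odd sum, acc = 50-4 = 46

46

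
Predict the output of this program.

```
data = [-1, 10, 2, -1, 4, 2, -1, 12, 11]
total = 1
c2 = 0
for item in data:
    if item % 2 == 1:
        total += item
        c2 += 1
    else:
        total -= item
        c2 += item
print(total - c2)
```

-55

item=-1: odd, total = 1+(-1) = 0; c2=1
item=10: not odd, total = 0-10 = -10; c2=11
item=2: not odd, total = (-10)-2 = -12; c2=13
item=-1: odd, total = (-12)+(-1) = -13; c2=14
item=4: not odd, total = (-13)-4 = -17; c2=18
item=2: not odd, total = (-17)-2 = -19; c2=20
item=-1: odd, total = (-19)+(-1) = -20; c2=21
item=12: not odd, total = (-20)-12 = -32; c2=33
item=11: odd, total = (-32)+11 = -21; c2=34
total-c2 = (-21)-34 = -55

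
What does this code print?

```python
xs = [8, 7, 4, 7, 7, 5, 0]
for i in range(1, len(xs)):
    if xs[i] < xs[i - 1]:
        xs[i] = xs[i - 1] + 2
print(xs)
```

i=1: 7<8, xs[1] = 8+2 = 10 → [8, 10, 4, 7, 7, 5, 0]
i=2: 4<10, xs[2] = 10+2 = 12 → [8, 10, 12, 7, 7, 5, 0]
i=3: 7<12, xs[3] = 12+2 = 14 → [8, 10, 12, 14, 7, 5, 0]
i=4: 7<14, xs[4] = 14+2 = 16 → [8, 10, 12, 14, 16, 5, 0]
i=5: 5<16, xs[5] = 16+2 = 18 → [8, 10, 12, 14, 16, 18, 0]
i=6: 0<18, xs[6] = 18+2 = 20 → [8, 10, 12, 14, 16, 18, 20]

[8, 10, 12, 14, 16, 18, 20]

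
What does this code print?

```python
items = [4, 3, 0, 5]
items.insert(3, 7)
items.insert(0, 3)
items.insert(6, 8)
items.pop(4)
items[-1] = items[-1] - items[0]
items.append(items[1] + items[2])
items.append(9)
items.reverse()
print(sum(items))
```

36

insert 7 at 3 → [4, 3, 0, 7, 5]
insert 3 at 0 → [3, 4, 3, 0, 7, 5]
insert 8 at 6 → [3, 4, 3, 0, 7, 5, 8]
pop(4) removes 7 → [3, 4, 3, 0, 5, 8]
items[-1] = items[-1]-items[0] = 8-3 = 5 → [3, 4, 3, 0, 5, 5]
append items[1]+items[2] = 4+3 = 7 → [3, 4, 3, 0, 5, 5, 7]
append 9 → [3, 4, 3, 0, 5, 5, 7, 9]
reverse → [9, 7, 5, 5, 0, 3, 4, 3]
sum = 36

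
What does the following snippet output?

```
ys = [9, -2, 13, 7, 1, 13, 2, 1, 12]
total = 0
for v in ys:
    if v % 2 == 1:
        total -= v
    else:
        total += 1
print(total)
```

v=9: odd, total = 0-9 = -9
v=-2: not odd, total = (-9)+1 = -8
v=13: odd, total = (-8)-13 = -21
v=7: odd, total = (-21)-7 = -28
v=1: odd, total = (-28)-1 = -29
v=13: odd, total = (-29)-13 = -42
v=2: not odd, total = (-42)+1 = -41
v=1: odd, total = (-41)-1 = -42
v=12: not odd, total = (-42)+1 = -41

-41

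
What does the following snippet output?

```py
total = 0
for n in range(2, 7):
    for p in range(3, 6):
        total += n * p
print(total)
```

240

n=2,p=3: total = 0+6 = 6
n=2,p=4: total = 6+8 = 14
n=2,p=5: total = 14+10 = 24
n=3,p=3: total = 24+9 = 33
n=3,p=4: total = 33+12 = 45
n=3,p=5: total = 45+15 = 60
n=4,p=3: total = 60+12 = 72
n=4,p=4: total = 72+16 = 88
n=4,p=5: total = 88+20 = 108
n=5,p=3: total = 108+15 = 123
n=5,p=4: total = 123+20 = 143
n=5,p=5: total = 143+25 = 168
n=6,p=3: total = 168+18 = 186
n=6,p=4: total = 186+24 = 210
n=6,p=5: total = 210+30 = 240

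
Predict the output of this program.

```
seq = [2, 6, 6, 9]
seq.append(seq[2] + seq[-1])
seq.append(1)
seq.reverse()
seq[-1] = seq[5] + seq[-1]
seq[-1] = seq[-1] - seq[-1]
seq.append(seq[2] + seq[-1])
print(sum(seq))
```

append seq[2]+seq[-1] = 6+9 = 15 → [2, 6, 6, 9, 15]
append 1 → [2, 6, 6, 9, 15, 1]
reverse → [1, 15, 9, 6, 6, 2]
seq[-1] = seq[5]+seq[-1] = 2+2 = 4 → [1, 15, 9, 6, 6, 4]
seq[-1] = seq[-1]-seq[-1] = 4-4 = 0 → [1, 15, 9, 6, 6, 0]
append seq[2]+seq[-1] = 9+0 = 9 → [1, 15, 9, 6, 6, 0, 9]
sum = 46

46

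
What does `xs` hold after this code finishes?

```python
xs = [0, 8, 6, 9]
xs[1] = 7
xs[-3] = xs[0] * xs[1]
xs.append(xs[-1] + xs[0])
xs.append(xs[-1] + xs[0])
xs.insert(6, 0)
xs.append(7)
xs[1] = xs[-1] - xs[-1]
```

[0, 0, 6, 9, 9, 9, 0, 7]

xs[1] = 7 → [0, 7, 6, 9]
xs[-3] = xs[0]*xs[1] = 0*7 = 0 → [0, 0, 6, 9]
append xs[-1]+xs[0] = 9+0 = 9 → [0, 0, 6, 9, 9]
append xs[-1]+xs[0] = 9+0 = 9 → [0, 0, 6, 9, 9, 9]
insert 0 at 6 → [0, 0, 6, 9, 9, 9, 0]
append 7 → [0, 0, 6, 9, 9, 9, 0, 7]
xs[1] = xs[-1]-xs[-1] = 7-7 = 0 → [0, 0, 6, 9, 9, 9, 0, 7]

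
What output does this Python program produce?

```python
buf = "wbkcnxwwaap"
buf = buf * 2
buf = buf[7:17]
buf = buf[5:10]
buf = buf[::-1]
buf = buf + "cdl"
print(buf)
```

xnckbcdl

repeat ×2 → 'wbkcnxwwaapwbkcnxwwaap'
slice [7:17] → 'waapwbkcnx'
slice [5:10] → 'bkcnx'
reverse → 'xnckb'
+ 'cdl' → 'xnckbcdl'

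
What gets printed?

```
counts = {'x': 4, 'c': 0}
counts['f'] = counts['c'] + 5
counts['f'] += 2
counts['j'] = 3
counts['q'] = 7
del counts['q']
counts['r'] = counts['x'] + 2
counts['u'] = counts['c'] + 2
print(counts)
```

{'x': 4, 'c': 0, 'f': 7, 'j': 3, 'r': 6, 'u': 2}

counts['f'] = counts['c']+5 = 5 → {'x': 4, 'c': 0, 'f': 5}
counts['f'] = 5+2 = 7 → {'x': 4, 'c': 0, 'f': 7}
counts['j'] = 3 → {'x': 4, 'c': 0, 'f': 7, 'j': 3}
counts['q'] = 7 → {'x': 4, 'c': 0, 'f': 7, 'j': 3, 'q': 7}
del 'q' → {'x': 4, 'c': 0, 'f': 7, 'j': 3}
counts['r'] = counts['x']+2 = 6 → {'x': 4, 'c': 0, 'f': 7, 'j': 3, 'r': 6}
counts['u'] = counts['c']+2 = 2 → {'x': 4, 'c': 0, 'f': 7, 'j': 3, 'r': 6, 'u': 2}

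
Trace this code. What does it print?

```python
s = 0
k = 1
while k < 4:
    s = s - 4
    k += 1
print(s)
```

-12

k=1: s = 0-4 = -4
k=2: s = (-4)-4 = -8
k=3: s = (-8)-4 = -12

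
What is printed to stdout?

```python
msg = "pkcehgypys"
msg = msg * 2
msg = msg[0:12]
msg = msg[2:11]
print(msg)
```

cehgypysp

repeat ×2 → 'pkcehgypyspkcehgypys'
slice [0:12] → 'pkcehgypyspk'
slice [2:11] → 'cehgypysp'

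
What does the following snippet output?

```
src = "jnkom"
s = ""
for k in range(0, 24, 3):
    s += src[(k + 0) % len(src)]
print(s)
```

jonmkjon

k=0: add src[0]='j' → 'j'
k=3: add src[3]='o' → 'jo'
k=6: add src[1]='n' → 'jon'
k=9: add src[4]='m' → 'jonm'
k=12: add src[2]='k' → 'jonmk'
k=15: add src[0]='j' → 'jonmkj'
k=18: add src[3]='o' → 'jonmkjo'
k=21: add src[1]='n' → 'jonmkjon'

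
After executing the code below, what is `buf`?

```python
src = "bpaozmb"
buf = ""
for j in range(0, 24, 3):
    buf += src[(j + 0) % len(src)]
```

'bobampzb'

j=0: add src[0]='b' → 'b'
j=3: add src[3]='o' → 'bo'
j=6: add src[6]='b' → 'bob'
j=9: add src[2]='a' → 'boba'
j=12: add src[5]='m' → 'bobam'
j=15: add src[1]='p' → 'bobamp'
j=18: add src[4]='z' → 'bobampz'
j=21: add src[0]='b' → 'bobampzb'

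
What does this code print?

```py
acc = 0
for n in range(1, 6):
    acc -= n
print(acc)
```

n=1: acc = 0-1 = -1
n=2: acc = (-1)-2 = -3
n=3: acc = (-3)-3 = -6
n=4: acc = (-6)-4 = -10
n=5: acc = (-10)-5 = -15

-15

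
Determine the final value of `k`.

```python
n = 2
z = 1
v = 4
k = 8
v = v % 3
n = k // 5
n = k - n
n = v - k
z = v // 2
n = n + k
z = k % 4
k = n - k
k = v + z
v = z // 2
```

v = 4%3 = 1
n = 8//5 = 1
n = 8-1 = 7
n = 1-8 = -7
z = 1//2 = 0
n = (-7)+8 = 1
z = 8%4 = 0
k = 1-8 = -7
k = 1+0 = 1
v = 0//2 = 0

1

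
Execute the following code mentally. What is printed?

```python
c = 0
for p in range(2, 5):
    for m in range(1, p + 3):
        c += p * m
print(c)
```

149

p=2,m=1: c = 0+2 = 2
p=2,m=2: c = 2+4 = 6
p=2,m=3: c = 6+6 = 12
p=2,m=4: c = 12+8 = 20
p=3,m=1: c = 20+3 = 23
p=3,m=2: c = 23+6 = 29
p=3,m=3: c = 29+9 = 38
p=3,m=4: c = 38+12 = 50
p=3,m=5: c = 50+15 = 65
p=4,m=1: c = 65+4 = 69
p=4,m=2: c = 69+8 = 77
p=4,m=3: c = 77+12 = 89
p=4,m=4: c = 89+16 = 105
p=4,m=5: c = 105+20 = 125
p=4,m=6: c = 125+24 = 149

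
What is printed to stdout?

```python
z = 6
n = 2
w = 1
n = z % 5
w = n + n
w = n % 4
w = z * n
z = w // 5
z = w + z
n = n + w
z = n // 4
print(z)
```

1

n = 6%5 = 1
w = 1+1 = 2
w = 1%4 = 1
w = 6*1 = 6
z = 6//5 = 1
z = 6+1 = 7
n = 1+6 = 7
z = 7//4 = 1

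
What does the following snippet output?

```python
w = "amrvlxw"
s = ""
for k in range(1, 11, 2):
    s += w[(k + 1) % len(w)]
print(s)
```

rlwmv

k=1: add w[2]='r' → 'r'
k=3: add w[4]='l' → 'rl'
k=5: add w[6]='w' → 'rlw'
k=7: add w[1]='m' → 'rlwm'
k=9: add w[3]='v' → 'rlwmv'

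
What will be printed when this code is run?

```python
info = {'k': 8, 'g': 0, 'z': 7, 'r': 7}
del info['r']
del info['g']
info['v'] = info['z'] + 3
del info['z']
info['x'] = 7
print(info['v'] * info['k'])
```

del 'r' → {'k': 8, 'g': 0, 'z': 7}
del 'g' → {'k': 8, 'z': 7}
info['v'] = info['z']+3 = 10 → {'k': 8, 'z': 7, 'v': 10}
del 'z' → {'k': 8, 'v': 10}
info['x'] = 7 → {'k': 8, 'v': 10, 'x': 7}
info['v']*info['k'] = 10*8 = 80

80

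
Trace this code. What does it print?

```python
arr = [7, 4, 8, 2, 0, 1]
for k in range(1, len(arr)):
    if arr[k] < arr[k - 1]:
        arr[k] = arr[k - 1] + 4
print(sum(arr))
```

102

k=1: 4<7, arr[1] = 7+4 = 11 → [7, 11, 8, 2, 0, 1]
k=2: 8<11, arr[2] = 11+4 = 15 → [7, 11, 15, 2, 0, 1]
k=3: 2<15, arr[3] = 15+4 = 19 → [7, 11, 15, 19, 0, 1]
k=4: 0<19, arr[4] = 19+4 = 23 → [7, 11, 15, 19, 23, 1]
k=5: 1<23, arr[5] = 23+4 = 27 → [7, 11, 15, 19, 23, 27]
sum = 102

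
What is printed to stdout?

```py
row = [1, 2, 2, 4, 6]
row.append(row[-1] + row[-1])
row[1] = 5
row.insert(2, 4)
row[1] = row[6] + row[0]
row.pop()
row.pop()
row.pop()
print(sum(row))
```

append row[-1]+row[-1] = 6+6 = 12 → [1, 2, 2, 4, 6, 12]
row[1] = 5 → [1, 5, 2, 4, 6, 12]
insert 4 at 2 → [1, 5, 4, 2, 4, 6, 12]
row[1] = row[6]+row[0] = 12+1 = 13 → [1, 13, 4, 2, 4, 6, 12]
pop() removes 12 → [1, 13, 4, 2, 4, 6]
pop() removes 6 → [1, 13, 4, 2, 4]
pop() removes 4 → [1, 13, 4, 2]
sum = 20

20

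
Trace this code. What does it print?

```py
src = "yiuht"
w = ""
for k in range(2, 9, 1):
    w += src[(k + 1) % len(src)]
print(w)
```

htyiuht

k=2: add src[3]='h' → 'h'
k=3: add src[4]='t' → 'ht'
k=4: add src[0]='y' → 'hty'
k=5: add src[1]='i' → 'htyi'
k=6: add src[2]='u' → 'htyiu'
k=7: add src[3]='h' → 'htyiuh'
k=8: add src[4]='t' → 'htyiuht'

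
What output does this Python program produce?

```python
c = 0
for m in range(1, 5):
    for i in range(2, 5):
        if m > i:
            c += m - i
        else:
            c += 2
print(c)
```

m=1,i=2: not 1>2, c = 0+2 = 2
m=1,i=3: not 1>3, c = 2+2 = 4
m=1,i=4: not 1>4, c = 4+2 = 6
m=2,i=2: not 2>2, c = 6+2 = 8
m=2,i=3: not 2>3, c = 8+2 = 10
m=2,i=4: not 2>4, c = 10+2 = 12
m=3,i=2: 3>2, c = 12+1 = 13
m=3,i=3: not 3>3, c = 13+2 = 15
m=3,i=4: not 3>4, c = 15+2 = 17
m=4,i=2: 4>2, c = 17+2 = 19
m=4,i=3: 4>3, c = 19+1 = 20
m=4,i=4: not 4>4, c = 20+2 = 22

22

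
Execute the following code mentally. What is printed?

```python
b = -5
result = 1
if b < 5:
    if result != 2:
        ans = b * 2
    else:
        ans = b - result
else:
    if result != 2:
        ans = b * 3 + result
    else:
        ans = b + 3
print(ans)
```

b=-5, result=1
b < 5 is True; result != 2 is True
→ ans = b * 2 = -10

-10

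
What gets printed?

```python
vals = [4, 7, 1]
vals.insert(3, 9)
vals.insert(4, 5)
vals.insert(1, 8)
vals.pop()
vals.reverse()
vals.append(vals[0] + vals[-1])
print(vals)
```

[9, 1, 7, 8, 4, 13]

insert 9 at 3 → [4, 7, 1, 9]
insert 5 at 4 → [4, 7, 1, 9, 5]
insert 8 at 1 → [4, 8, 7, 1, 9, 5]
pop() removes 5 → [4, 8, 7, 1, 9]
reverse → [9, 1, 7, 8, 4]
append vals[0]+vals[-1] = 9+4 = 13 → [9, 1, 7, 8, 4, 13]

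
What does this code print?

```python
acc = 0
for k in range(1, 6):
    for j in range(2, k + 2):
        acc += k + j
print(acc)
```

105

k=1,j=2: acc = 0+3 = 3
k=2,j=2: acc = 3+4 = 7
k=2,j=3: acc = 7+5 = 12
k=3,j=2: acc = 12+5 = 17
k=3,j=3: acc = 17+6 = 23
k=3,j=4: acc = 23+7 = 30
k=4,j=2: acc = 30+6 = 36
k=4,j=3: acc = 36+7 = 43
k=4,j=4: acc = 43+8 = 51
k=4,j=5: acc = 51+9 = 60
k=5,j=2: acc = 60+7 = 67
k=5,j=3: acc = 67+8 = 75
k=5,j=4: acc = 75+9 = 84
k=5,j=5: acc = 84+10 = 94
k=5,j=6: acc = 94+11 = 105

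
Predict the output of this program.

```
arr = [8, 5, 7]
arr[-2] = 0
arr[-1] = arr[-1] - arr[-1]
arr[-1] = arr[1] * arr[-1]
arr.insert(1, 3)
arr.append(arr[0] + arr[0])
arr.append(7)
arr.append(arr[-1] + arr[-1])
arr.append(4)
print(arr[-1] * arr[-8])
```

arr[-2] = 0 → [8, 0, 7]
arr[-1] = arr[-1]-arr[-1] = 7-7 = 0 → [8, 0, 0]
arr[-1] = arr[1]*arr[-1] = 0*0 = 0 → [8, 0, 0]
insert 3 at 1 → [8, 3, 0, 0]
append arr[0]+arr[0] = 8+8 = 16 → [8, 3, 0, 0, 16]
append 7 → [8, 3, 0, 0, 16, 7]
append arr[-1]+arr[-1] = 7+7 = 14 → [8, 3, 0, 0, 16, 7, 14]
append 4 → [8, 3, 0, 0, 16, 7, 14, 4]
arr[-1]*arr[-8] = 4*8 = 32

32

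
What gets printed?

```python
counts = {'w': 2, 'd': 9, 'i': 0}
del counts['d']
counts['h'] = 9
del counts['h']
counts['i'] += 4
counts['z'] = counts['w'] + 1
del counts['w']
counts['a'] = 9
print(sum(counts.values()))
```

del 'd' → {'w': 2, 'i': 0}
counts['h'] = 9 → {'w': 2, 'i': 0, 'h': 9}
del 'h' → {'w': 2, 'i': 0}
counts['i'] = 0+4 = 4 → {'w': 2, 'i': 4}
counts['z'] = counts['w']+1 = 3 → {'w': 2, 'i': 4, 'z': 3}
del 'w' → {'i': 4, 'z': 3}
counts['a'] = 9 → {'i': 4, 'z': 3, 'a': 9}
sum of values = 16

16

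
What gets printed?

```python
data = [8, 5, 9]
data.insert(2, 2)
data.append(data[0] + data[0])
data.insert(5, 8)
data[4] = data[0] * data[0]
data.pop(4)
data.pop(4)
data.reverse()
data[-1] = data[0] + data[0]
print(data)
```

insert 2 at 2 → [8, 5, 2, 9]
append data[0]+data[0] = 8+8 = 16 → [8, 5, 2, 9, 16]
insert 8 at 5 → [8, 5, 2, 9, 16, 8]
data[4] = data[0]*data[0] = 8*8 = 64 → [8, 5, 2, 9, 64, 8]
pop(4) removes 64 → [8, 5, 2, 9, 8]
pop(4) removes 8 → [8, 5, 2, 9]
reverse → [9, 2, 5, 8]
data[-1] = data[0]+data[0] = 9+9 = 18 → [9, 2, 5, 18]

[9, 2, 5, 18]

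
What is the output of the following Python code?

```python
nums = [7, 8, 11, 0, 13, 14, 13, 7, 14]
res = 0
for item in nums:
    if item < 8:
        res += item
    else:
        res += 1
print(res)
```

item=7: <8, res = 0+7 = 7
item=8: not <8, res = 7+1 = 8
item=11: not <8, res = 8+1 = 9
item=0: <8, res = 9+0 = 9
item=13: not <8, res = 9+1 = 10
item=14: not <8, res = 10+1 = 11
item=13: not <8, res = 11+1 = 12
item=7: <8, res = 12+7 = 19
item=14: not <8, res = 19+1 = 20

20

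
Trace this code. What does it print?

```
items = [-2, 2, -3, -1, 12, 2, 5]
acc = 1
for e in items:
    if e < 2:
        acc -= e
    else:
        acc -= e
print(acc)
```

e=-2: <2, acc = 1-(-2) = 3
e=2: not <2, acc = 3-2 = 1
e=-3: <2, acc = 1-(-3) = 4
e=-1: <2, acc = 4-(-1) = 5
e=12: not <2, acc = 5-12 = -7
e=2: not <2, acc = (-7)-2 = -9
e=5: not <2, acc = (-9)-5 = -14

-14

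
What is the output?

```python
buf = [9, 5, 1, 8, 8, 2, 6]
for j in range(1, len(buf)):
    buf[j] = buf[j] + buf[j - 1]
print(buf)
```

j=1: buf[1] = 5+9 = 14 → [9, 14, 1, 8, 8, 2, 6]
j=2: buf[2] = 1+14 = 15 → [9, 14, 15, 8, 8, 2, 6]
j=3: buf[3] = 8+15 = 23 → [9, 14, 15, 23, 8, 2, 6]
j=4: buf[4] = 8+23 = 31 → [9, 14, 15, 23, 31, 2, 6]
j=5: buf[5] = 2+31 = 33 → [9, 14, 15, 23, 31, 33, 6]
j=6: buf[6] = 6+33 = 39 → [9, 14, 15, 23, 31, 33, 39]

[9, 14, 15, 23, 31, 33, 39]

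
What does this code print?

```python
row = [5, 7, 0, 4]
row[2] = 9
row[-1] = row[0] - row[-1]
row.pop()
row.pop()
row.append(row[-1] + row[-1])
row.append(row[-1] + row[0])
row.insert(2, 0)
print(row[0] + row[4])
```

row[2] = 9 → [5, 7, 9, 4]
row[-1] = row[0]-row[-1] = 5-4 = 1 → [5, 7, 9, 1]
pop() removes 1 → [5, 7, 9]
pop() removes 9 → [5, 7]
append row[-1]+row[-1] = 7+7 = 14 → [5, 7, 14]
append row[-1]+row[0] = 14+5 = 19 → [5, 7, 14, 19]
insert 0 at 2 → [5, 7, 0, 14, 19]
row[0]+row[4] = 5+19 = 24

24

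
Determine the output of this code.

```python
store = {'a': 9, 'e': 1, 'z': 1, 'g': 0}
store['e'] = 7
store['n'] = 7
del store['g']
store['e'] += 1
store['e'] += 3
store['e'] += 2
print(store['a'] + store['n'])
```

16

store['e'] = 7 → {'a': 9, 'e': 7, 'z': 1, 'g': 0}
store['n'] = 7 → {'a': 9, 'e': 7, 'z': 1, 'g': 0, 'n': 7}
del 'g' → {'a': 9, 'e': 7, 'z': 1, 'n': 7}
store['e'] = 7+1 = 8 → {'a': 9, 'e': 8, 'z': 1, 'n': 7}
store['e'] = 8+3 = 11 → {'a': 9, 'e': 11, 'z': 1, 'n': 7}
store['e'] = 11+2 = 13 → {'a': 9, 'e': 13, 'z': 1, 'n': 7}
store['a']+store['n'] = 9+7 = 16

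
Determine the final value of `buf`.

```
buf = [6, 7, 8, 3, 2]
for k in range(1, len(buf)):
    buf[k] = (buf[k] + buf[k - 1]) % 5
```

k=1: buf[1] = (7+6)%5 = 3 → [6, 3, 8, 3, 2]
k=2: buf[2] = (8+3)%5 = 1 → [6, 3, 1, 3, 2]
k=3: buf[3] = (3+1)%5 = 4 → [6, 3, 1, 4, 2]
k=4: buf[4] = (2+4)%5 = 1 → [6, 3, 1, 4, 1]

[6, 3, 1, 4, 1]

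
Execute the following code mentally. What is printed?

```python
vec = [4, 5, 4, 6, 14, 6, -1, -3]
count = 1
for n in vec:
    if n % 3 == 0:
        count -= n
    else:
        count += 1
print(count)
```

n=4: not %3==0, count = 1+1 = 2
n=5: not %3==0, count = 2+1 = 3
n=4: not %3==0, count = 3+1 = 4
n=6: %3==0, count = 4-6 = -2
n=14: not %3==0, count = (-2)+1 = -1
n=6: %3==0, count = (-1)-6 = -7
n=-1: not %3==0, count = (-7)+1 = -6
n=-3: %3==0, count = (-6)-(-3) = -3

-3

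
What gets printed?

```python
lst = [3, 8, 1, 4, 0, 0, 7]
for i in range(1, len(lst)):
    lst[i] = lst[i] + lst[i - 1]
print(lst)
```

[3, 11, 12, 16, 16, 16, 23]

i=1: lst[1] = 8+3 = 11 → [3, 11, 1, 4, 0, 0, 7]
i=2: lst[2] = 1+11 = 12 → [3, 11, 12, 4, 0, 0, 7]
i=3: lst[3] = 4+12 = 16 → [3, 11, 12, 16, 0, 0, 7]
i=4: lst[4] = 0+16 = 16 → [3, 11, 12, 16, 16, 0, 7]
i=5: lst[5] = 0+16 = 16 → [3, 11, 12, 16, 16, 16, 7]
i=6: lst[6] = 7+16 = 23 → [3, 11, 12, 16, 16, 16, 23]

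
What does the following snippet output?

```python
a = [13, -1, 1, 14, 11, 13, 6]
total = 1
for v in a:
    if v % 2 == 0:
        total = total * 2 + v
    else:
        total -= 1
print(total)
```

v=13: not even, total = 1-1 = 0
v=-1: not even, total = 0-1 = -1
v=1: not even, total = (-1)-1 = -2
v=14: even, total = (-2)*2+14 = 10
v=11: not even, total = 10-1 = 9
v=13: not even, total = 9-1 = 8
v=6: even, total = 8*2+6 = 22

22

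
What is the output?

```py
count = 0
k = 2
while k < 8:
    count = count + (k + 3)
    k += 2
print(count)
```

21

k=2: count = 0+5 = 5
k=4: count = 5+7 = 12
k=6: count = 12+9 = 21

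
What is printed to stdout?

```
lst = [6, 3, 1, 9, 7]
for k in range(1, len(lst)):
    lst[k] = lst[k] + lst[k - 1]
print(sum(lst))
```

70

k=1: lst[1] = 3+6 = 9 → [6, 9, 1, 9, 7]
k=2: lst[2] = 1+9 = 10 → [6, 9, 10, 9, 7]
k=3: lst[3] = 9+10 = 19 → [6, 9, 10, 19, 7]
k=4: lst[4] = 7+19 = 26 → [6, 9, 10, 19, 26]
sum = 70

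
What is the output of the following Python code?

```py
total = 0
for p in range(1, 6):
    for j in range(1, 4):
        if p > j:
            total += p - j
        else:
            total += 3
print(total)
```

37

p=1,j=1: not 1>1, total = 0+3 = 3
p=1,j=2: not 1>2, total = 3+3 = 6
p=1,j=3: not 1>3, total = 6+3 = 9
p=2,j=1: 2>1, total = 9+1 = 10
p=2,j=2: not 2>2, total = 10+3 = 13
p=2,j=3: not 2>3, total = 13+3 = 16
p=3,j=1: 3>1, total = 16+2 = 18
p=3,j=2: 3>2, total = 18+1 = 19
p=3,j=3: not 3>3, total = 19+3 = 22
p=4,j=1: 4>1, total = 22+3 = 25
p=4,j=2: 4>2, total = 25+2 = 27
p=4,j=3: 4>3, total = 27+1 = 28
p=5,j=1: 5>1, total = 28+4 = 32
p=5,j=2: 5>2, total = 32+3 = 35
p=5,j=3: 5>3, total = 35+2 = 37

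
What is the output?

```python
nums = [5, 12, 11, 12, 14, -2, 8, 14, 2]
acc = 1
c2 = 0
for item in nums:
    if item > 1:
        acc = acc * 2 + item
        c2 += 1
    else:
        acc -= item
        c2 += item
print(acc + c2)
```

item=5: >1, acc = 1*2+5 = 7; c2=1
item=12: >1, acc = 7*2+12 = 26; c2=2
item=11: >1, acc = 26*2+11 = 63; c2=3
item=12: >1, acc = 63*2+12 = 138; c2=4
item=14: >1, acc = 138*2+14 = 290; c2=5
item=-2: not >1, acc = 290-(-2) = 292; c2=3
item=8: >1, acc = 292*2+8 = 592; c2=4
item=14: >1, acc = 592*2+14 = 1198; c2=5
item=2: >1, acc = 1198*2+2 = 2398; c2=6
acc+c2 = 2398+6 = 2404

2404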